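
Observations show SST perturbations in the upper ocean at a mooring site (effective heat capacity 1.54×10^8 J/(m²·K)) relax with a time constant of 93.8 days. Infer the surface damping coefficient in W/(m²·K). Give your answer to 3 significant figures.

Areal heat capacity C = 1.54×10^8 J/(m²·K) (given).
τ = 93.8 days = 8.10×10^6 s.
λ = C / τ = 1.54×10^8 / 8.10×10^6 = 19.0 W/(m²·K).

19.0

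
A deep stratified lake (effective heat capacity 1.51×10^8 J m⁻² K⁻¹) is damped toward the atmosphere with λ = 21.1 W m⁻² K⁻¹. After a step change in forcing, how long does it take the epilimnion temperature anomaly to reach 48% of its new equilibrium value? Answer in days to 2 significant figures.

Areal heat capacity C = 1.51×10^8 J m⁻² K⁻¹ (given).
τ = C / λ = 1.51×10^8 / 21.1 = 7.16×10^6 s.
Fraction reached: 1 − e^(−t/τ) = 0.48 ⇒ t = −τ ln(1 − 0.48) = τ × 0.654.
t = 4.68×10^6 s = 54.2 days.

54 days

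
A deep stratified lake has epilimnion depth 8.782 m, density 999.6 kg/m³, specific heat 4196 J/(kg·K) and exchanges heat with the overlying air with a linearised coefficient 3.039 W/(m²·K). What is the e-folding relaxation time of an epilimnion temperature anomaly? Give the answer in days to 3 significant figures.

Areal heat capacity C = ρ c_p D = 999.6 × 4196 × 8.782 = 3.68×10^7 J/(m²·K).
Relaxation time τ = C / λ = 3.68×10^7 / 3.039 = 1.21×10^7 s.
In days: 1.21×10^7 s / (86400 s/day) = 140 days.

140 days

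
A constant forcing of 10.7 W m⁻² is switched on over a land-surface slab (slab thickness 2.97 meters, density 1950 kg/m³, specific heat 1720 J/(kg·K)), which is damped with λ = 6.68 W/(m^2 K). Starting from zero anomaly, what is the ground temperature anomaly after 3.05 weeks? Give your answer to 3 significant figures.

Areal heat capacity C = ρ c_p D = 1950 × 1720 × 2.97 = 9.96×10^6 J/(m^2 K).
τ = C / λ = 9.96×10^6 / 6.68 = 1.49×10^6 s.
Equilibrium anomaly ΔT_eq = F / λ = 10.7 / 6.68 = 1.60 K.
t = 3.05 weeks = 1.84×10^6 s, so t/τ = 1.24.
ΔT(t) = ΔT_eq (1 − e^(−t/τ)) = 1.60 × (1 − e^−1.24) = 1.14 K.

1.14 K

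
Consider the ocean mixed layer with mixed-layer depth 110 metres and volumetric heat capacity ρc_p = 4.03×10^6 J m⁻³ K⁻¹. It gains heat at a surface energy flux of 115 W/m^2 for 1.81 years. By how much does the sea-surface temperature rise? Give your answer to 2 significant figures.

15 K

Areal heat capacity C = ρc_p × D = 4.03×10^6 × 110 = 4.43×10^8 J m⁻² K⁻¹.
Net heat input Q = F Δt = 115 × (1.81 years × 3.156×10^7 s/year) = 6.57×10^9 J/m².
ΔT = Q / C = 6.57×10^9 / 4.43×10^8 = 14.8 K.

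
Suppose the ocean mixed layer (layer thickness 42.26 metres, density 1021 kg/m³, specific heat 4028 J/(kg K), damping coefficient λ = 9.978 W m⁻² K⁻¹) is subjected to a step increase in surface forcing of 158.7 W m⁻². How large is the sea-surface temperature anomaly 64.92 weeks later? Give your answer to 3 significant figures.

Areal heat capacity C = ρ c_p D = 1021 × 4028 × 42.26 = 1.74×10^8 J m⁻² K⁻¹.
τ = C / λ = 1.74×10^8 / 9.978 = 1.74×10^7 s.
Equilibrium anomaly ΔT_eq = F / λ = 158.7 / 9.978 = 15.9 K.
t = 64.92 weeks = 3.93×10^7 s, so t/τ = 2.25.
ΔT(t) = ΔT_eq (1 − e^(−t/τ)) = 15.9 × (1 − e^−2.25) = 14.2 K.

14.2 K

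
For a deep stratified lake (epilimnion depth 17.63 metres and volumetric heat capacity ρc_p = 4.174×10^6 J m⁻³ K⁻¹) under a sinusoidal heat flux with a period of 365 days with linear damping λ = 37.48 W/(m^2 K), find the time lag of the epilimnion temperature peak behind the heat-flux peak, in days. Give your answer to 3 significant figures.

Areal heat capacity C = ρc_p × D = 4.174×10^6 × 17.63 = 7.36×10^7 J/(m²·K).
ω = 2π / 3.15×10^7 s = 1.99×10^-7 s⁻¹.
Phase lag φ = arctan(Cω/λ) = arctan(14.7/37.48) = 0.373 rad.
Time lag = φ / ω = 0.373 / 1.99×10^-7 = 1.87×10^6 s = 21.7 days.

21.7 days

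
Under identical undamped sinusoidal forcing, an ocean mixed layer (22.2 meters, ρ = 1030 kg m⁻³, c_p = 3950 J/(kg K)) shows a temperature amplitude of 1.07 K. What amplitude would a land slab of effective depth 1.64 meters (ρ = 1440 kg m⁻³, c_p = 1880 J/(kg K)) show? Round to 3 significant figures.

21.8 K

C_ocean = 9.03×10^7 J/(m²·K); C_land = 4.44×10^6 J/(m²·K).
A ∝ 1/C ⇒ A_land = A_ocean × C_ocean/C_land = 1.07 × 20.3 = 21.8 K.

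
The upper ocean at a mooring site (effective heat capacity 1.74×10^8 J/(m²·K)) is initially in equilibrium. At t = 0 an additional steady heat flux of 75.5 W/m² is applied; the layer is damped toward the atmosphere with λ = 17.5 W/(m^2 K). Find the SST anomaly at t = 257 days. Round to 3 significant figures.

3.85 K

Areal heat capacity C = 1.74×10^8 J/(m²·K) (given).
τ = C / λ = 1.74×10^8 / 17.5 = 9.94×10^6 s.
Equilibrium anomaly ΔT_eq = F / λ = 75.5 / 17.5 = 4.31 K.
t = 257 days = 2.22×10^7 s, so t/τ = 2.23.
ΔT(t) = ΔT_eq (1 − e^(−t/τ)) = 4.31 × (1 − e^−2.23) = 3.85 K.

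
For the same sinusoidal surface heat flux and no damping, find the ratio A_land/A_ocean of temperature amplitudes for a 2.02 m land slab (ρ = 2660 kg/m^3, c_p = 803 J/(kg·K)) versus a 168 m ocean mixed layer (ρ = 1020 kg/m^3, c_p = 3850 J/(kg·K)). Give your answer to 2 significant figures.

C_ocean = 1020 × 3850 × 168 = 6.60×10^8 J/(m²·K).
C_land = 2660 × 803 × 2.02 = 4.31×10^6 J/(m²·K).
Undamped amplitude ∝ 1/C, so A_land/A_ocean = C_ocean/C_land = 153.

150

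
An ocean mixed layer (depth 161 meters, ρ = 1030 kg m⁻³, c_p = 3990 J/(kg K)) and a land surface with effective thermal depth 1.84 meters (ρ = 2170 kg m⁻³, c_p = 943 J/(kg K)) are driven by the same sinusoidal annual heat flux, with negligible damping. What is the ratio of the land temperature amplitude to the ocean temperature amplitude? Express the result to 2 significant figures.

C_ocean = 1030 × 3990 × 161 = 6.62×10^8 J/(m²·K).
C_land = 2170 × 943 × 1.84 = 3.77×10^6 J/(m²·K).
Undamped amplitude ∝ 1/C, so A_land/A_ocean = C_ocean/C_land = 176.

180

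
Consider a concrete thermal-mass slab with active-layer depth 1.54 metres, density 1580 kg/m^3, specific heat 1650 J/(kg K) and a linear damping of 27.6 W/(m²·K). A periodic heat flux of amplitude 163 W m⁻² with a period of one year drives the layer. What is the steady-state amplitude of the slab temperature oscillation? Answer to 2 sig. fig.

5.9 K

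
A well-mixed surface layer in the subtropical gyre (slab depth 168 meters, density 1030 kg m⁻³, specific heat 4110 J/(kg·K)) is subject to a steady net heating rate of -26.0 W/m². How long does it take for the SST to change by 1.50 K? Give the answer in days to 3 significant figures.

475 days

Areal heat capacity C = ρ c_p D = 1030 × 4110 × 168 = 7.11×10^8 J/(m²·K).
Time required: Δt = C ΔT / F = 7.11×10^8 × -1.50 / -26.0 = 4.10×10^7 s.
In days: 4.10×10^7 s / (86400 s/day) = 475 days.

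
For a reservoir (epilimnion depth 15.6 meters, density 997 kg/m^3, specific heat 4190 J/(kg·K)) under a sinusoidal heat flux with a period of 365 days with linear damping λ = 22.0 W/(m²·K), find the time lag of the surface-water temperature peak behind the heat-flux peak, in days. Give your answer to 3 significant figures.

31.0 days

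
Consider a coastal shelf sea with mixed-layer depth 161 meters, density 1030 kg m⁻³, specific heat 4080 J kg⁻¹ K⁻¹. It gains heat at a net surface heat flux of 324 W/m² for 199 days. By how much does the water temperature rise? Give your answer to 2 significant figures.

Areal heat capacity C = ρ c_p D = 1030 × 4080 × 161 = 6.77×10^8 J/(m²·K).
Net heat input Q = F Δt = 324 × (199 days × 86400 s/day) = 5.57×10^9 J/m².
ΔT = Q / C = 5.57×10^9 / 6.77×10^8 = 8.23 K.

8.2 K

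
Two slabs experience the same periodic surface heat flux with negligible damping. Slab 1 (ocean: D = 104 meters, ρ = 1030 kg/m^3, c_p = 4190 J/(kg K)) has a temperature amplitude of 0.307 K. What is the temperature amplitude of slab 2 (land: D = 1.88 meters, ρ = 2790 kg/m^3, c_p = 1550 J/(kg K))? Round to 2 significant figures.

C_ocean = 4.49×10^8 J/(m²·K); C_land = 8.13×10^6 J/(m²·K).
A ∝ 1/C ⇒ A_land = A_ocean × C_ocean/C_land = 0.307 × 55.2 = 16.9 K.

17 K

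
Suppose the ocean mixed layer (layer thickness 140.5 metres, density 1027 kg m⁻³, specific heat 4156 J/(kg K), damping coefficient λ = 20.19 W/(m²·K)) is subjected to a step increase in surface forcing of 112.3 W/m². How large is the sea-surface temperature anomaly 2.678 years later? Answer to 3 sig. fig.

Areal heat capacity C = ρ c_p D = 1027 × 4156 × 140.5 = 6.00×10^8 J/(m²·K).
τ = C / λ = 6.00×10^8 / 20.19 = 2.97×10^7 s.
Equilibrium anomaly ΔT_eq = F / λ = 112.3 / 20.19 = 5.56 K.
t = 2.678 years = 8.45×10^7 s, so t/τ = 2.85.
ΔT(t) = ΔT_eq (1 − e^(−t/τ)) = 5.56 × (1 − e^−2.85) = 5.24 K.

5.24 K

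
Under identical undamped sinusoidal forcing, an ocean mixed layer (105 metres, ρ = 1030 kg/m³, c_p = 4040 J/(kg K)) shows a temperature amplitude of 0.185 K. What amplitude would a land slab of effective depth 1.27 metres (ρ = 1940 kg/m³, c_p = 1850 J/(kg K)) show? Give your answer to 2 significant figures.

C_ocean = 4.37×10^8 J/(m²·K); C_land = 4.56×10^6 J/(m²·K).
A ∝ 1/C ⇒ A_land = A_ocean × C_ocean/C_land = 0.185 × 95.9 = 17.7 K.

18 K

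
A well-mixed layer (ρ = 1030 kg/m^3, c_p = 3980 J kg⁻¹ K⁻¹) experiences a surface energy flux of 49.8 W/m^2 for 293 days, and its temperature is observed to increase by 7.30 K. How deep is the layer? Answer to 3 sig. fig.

42.1 m

Heat input Q = F Δt = 49.8 × 2.53×10^7 s = 1.26×10^9 J/m².
Required areal heat capacity C = Q / ΔT = 1.73×10^8 J/(m²·K).
Depth D = C / (ρ c_p) = 1.73×10^8 / (1030 × 3980) = 42.1 m.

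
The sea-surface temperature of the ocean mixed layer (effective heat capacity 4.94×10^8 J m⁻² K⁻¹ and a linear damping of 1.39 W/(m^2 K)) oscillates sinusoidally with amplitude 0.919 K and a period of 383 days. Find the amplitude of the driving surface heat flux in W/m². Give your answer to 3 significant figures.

Areal heat capacity C = 4.94×10^8 J m⁻² K⁻¹ (given).
ω = 2π / 3.31×10^7 s = 1.90×10^-7 s⁻¹.
√((Cω)² + λ²) = √((93.8)² + 1.39²) = 93.8 W/(m²·K).
F₀ = A × √((Cω)²+λ²) = 0.919 × 93.8 = 86.2 W/m².

86.2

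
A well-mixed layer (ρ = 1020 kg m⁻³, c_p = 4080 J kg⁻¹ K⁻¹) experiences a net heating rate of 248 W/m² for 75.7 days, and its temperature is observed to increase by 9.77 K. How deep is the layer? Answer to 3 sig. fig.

Heat input Q = F Δt = 248 × 6.54×10^6 s = 1.62×10^9 J/m².
Required areal heat capacity C = Q / ΔT = 1.66×10^8 J/(m²·K).
Depth D = C / (ρ c_p) = 1.66×10^8 / (1020 × 4080) = 39.9 m.

39.9 m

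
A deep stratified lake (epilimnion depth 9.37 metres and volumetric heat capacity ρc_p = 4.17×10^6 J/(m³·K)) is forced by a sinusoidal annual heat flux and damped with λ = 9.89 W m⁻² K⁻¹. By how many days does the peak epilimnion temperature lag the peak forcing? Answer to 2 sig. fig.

Areal heat capacity C = ρc_p × D = 4.17×10^6 × 9.37 = 3.91×10^7 J/(m^2 K).
ω = 2π / 3.15×10^7 s = 1.99×10^-7 s⁻¹.
Phase lag φ = arctan(Cω/λ) = arctan(7.78/9.89) = 0.667 rad.
Time lag = φ / ω = 0.667 / 1.99×10^-7 = 3.35×10^6 s = 38.7 days.

39 days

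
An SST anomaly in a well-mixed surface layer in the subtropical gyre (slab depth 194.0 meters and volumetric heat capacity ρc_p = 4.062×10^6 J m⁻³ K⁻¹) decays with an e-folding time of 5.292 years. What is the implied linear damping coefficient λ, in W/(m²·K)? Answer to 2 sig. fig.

4.7

Areal heat capacity C = ρc_p × D = 4.062×10^6 × 194.0 = 7.88×10^8 J/(m^2 K).
τ = 5.292 years = 1.67×10^8 s.
λ = C / τ = 7.88×10^8 / 1.67×10^8 = 4.72 W/(m²·K).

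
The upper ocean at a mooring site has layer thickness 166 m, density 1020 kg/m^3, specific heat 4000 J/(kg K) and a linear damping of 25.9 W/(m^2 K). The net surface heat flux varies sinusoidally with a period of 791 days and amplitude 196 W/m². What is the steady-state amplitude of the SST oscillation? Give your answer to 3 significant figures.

2.91 K

Areal heat capacity C = ρ c_p D = 1020 × 4000 × 166 = 6.77×10^8 J m⁻² K⁻¹.
Angular frequency ω = 2π / T = 2π / 6.83×10^7 s = 9.19×10^-8 s⁻¹.
√((Cω)² + λ²) = √((62.3)² + 25.9²) = 67.4 W/(m²·K).
Amplitude A = F₀ / √((Cω)²+λ²) = 196 / 67.4 = 2.91 K.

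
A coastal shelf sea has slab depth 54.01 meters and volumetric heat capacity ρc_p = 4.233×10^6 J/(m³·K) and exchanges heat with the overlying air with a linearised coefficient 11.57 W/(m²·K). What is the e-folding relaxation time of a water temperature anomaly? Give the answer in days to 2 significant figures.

Areal heat capacity C = ρc_p × D = 4.233×10^6 × 54.01 = 2.29×10^8 J m⁻² K⁻¹.
Relaxation time τ = C / λ = 2.29×10^8 / 11.57 = 1.98×10^7 s.
In days: 1.98×10^7 s / (86400 s/day) = 229 days.

230 days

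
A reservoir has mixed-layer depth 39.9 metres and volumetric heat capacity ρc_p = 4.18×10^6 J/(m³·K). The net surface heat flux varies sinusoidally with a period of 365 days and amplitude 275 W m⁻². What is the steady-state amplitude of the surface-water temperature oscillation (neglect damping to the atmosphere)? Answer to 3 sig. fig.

8.28 K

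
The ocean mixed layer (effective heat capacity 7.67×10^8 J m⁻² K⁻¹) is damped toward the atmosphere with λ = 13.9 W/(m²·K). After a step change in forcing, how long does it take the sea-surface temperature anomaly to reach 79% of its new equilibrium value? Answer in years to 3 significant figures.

Areal heat capacity C = 7.67×10^8 J m⁻² K⁻¹ (given).
τ = C / λ = 7.67×10^8 / 13.9 = 5.52×10^7 s.
Fraction reached: 1 − e^(−t/τ) = 0.79 ⇒ t = −τ ln(1 − 0.79) = τ × 1.56.
t = 8.61×10^7 s = 2.73 years.

2.73 years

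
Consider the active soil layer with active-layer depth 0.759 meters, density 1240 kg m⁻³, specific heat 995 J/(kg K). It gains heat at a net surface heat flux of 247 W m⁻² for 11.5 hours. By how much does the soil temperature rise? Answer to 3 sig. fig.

10.9 K

Areal heat capacity C = ρ c_p D = 1240 × 995 × 0.759 = 9.36×10^5 J m⁻² K⁻¹.
Net heat input Q = F Δt = 247 × (11.5 hours × 3600 s/hour) = 1.02×10^7 J/m².
ΔT = Q / C = 1.02×10^7 / 9.36×10^5 = 10.9 K.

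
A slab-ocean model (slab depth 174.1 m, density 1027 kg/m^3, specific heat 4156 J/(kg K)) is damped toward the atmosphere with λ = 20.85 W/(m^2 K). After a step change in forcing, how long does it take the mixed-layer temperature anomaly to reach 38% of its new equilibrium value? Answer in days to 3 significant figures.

197 days

Areal heat capacity C = ρ c_p D = 1027 × 4156 × 174.1 = 7.43×10^8 J/(m^2 K).
τ = C / λ = 7.43×10^8 / 20.85 = 3.56×10^7 s.
Fraction reached: 1 − e^(−t/τ) = 0.38 ⇒ t = −τ ln(1 − 0.38) = τ × 0.478.
t = 1.70×10^7 s = 197 days.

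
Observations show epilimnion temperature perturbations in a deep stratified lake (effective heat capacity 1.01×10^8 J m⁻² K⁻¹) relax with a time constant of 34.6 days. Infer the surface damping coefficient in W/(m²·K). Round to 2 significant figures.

Areal heat capacity C = 1.01×10^8 J m⁻² K⁻¹ (given).
τ = 34.6 days = 2.99×10^6 s.
λ = C / τ = 1.01×10^8 / 2.99×10^6 = 33.8 W/(m²·K).

34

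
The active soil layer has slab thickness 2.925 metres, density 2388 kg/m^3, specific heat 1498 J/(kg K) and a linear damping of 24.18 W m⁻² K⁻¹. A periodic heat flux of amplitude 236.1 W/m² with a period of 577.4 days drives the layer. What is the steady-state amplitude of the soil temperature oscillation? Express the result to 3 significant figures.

9.75 K

Areal heat capacity C = ρ c_p D = 2388 × 1498 × 2.925 = 1.05×10^7 J/(m²·K).
Angular frequency ω = 2π / T = 2π / 4.99×10^7 s = 1.26×10^-7 s⁻¹.
√((Cω)² + λ²) = √((1.32)² + 24.18²) = 24.2 W/(m²·K).
Amplitude A = F₀ / √((Cω)²+λ²) = 236.1 / 24.2 = 9.75 K.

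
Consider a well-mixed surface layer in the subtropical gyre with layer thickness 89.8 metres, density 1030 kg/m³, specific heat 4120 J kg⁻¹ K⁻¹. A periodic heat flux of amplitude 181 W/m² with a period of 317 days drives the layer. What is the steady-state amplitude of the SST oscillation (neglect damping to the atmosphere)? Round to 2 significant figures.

Areal heat capacity C = ρ c_p D = 1030 × 4120 × 89.8 = 3.81×10^8 J/(m^2 K).
Angular frequency ω = 2π / T = 2π / 2.74×10^7 s = 2.29×10^-7 s⁻¹.
Cω = 3.81×10^8 × 2.29×10^-7 = 87.4 W/(m²·K).
Amplitude A = F₀ / (Cω) = 181 / 87.4 = 2.07 K.

2.1 K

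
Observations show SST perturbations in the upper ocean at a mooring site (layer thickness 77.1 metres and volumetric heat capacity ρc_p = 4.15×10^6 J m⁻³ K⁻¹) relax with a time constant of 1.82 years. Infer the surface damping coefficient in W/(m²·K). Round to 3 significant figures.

5.57

Areal heat capacity C = ρc_p × D = 4.15×10^6 × 77.1 = 3.20×10^8 J/(m^2 K).
τ = 1.82 years = 5.74×10^7 s.
λ = C / τ = 3.20×10^8 / 5.74×10^7 = 5.57 W/(m²·K).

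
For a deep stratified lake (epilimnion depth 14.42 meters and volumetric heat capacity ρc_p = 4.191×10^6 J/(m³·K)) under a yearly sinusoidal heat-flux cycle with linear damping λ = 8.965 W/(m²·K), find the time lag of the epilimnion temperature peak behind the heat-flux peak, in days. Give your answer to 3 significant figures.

Areal heat capacity C = ρc_p × D = 4.191×10^6 × 14.42 = 6.04×10^7 J/(m^2 K).
ω = 2π / 3.15×10^7 s = 1.99×10^-7 s⁻¹.
Phase lag φ = arctan(Cω/λ) = arctan(12.0/8.965) = 0.931 rad.
Time lag = φ / ω = 0.931 / 1.99×10^-7 = 4.67×10^6 s = 54.1 days.

54.1 days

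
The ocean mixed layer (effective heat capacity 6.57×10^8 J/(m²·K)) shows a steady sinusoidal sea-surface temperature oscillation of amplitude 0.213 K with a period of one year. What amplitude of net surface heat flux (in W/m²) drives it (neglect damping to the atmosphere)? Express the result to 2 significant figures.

28

Areal heat capacity C = 6.57×10^8 J/(m²·K) (given).
ω = 2π / 3.15×10^7 s = 1.99×10^-7 s⁻¹.
Cω = 6.57×10^8 × 1.99×10^-7 = 131 W/(m²·K).
F₀ = A × Cω = 0.213 × 131 = 27.9 W/m².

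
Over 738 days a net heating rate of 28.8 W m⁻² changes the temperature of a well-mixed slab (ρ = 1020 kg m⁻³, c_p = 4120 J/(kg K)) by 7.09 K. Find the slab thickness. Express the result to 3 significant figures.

61.6 m

Heat input Q = F Δt = 28.8 × 6.38×10^7 s = 1.84×10^9 J/m².
Required areal heat capacity C = Q / ΔT = 2.59×10^8 J/(m²·K).
Depth D = C / (ρ c_p) = 2.59×10^8 / (1020 × 4120) = 61.6 m.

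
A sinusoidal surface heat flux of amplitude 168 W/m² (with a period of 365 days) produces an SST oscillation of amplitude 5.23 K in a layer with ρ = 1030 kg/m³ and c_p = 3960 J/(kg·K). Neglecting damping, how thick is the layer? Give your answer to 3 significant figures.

ω = 2π / 3.15×10^7 s = 1.99×10^-7 s⁻¹.
Required C = F₀ / (A ω) = 168 / (5.23 × 1.99×10^-7) = 1.61×10^8 J/(m²·K).
D = C / (ρ c_p) = 1.61×10^8 / (1030 × 3960) = 39.5 m.

39.5 m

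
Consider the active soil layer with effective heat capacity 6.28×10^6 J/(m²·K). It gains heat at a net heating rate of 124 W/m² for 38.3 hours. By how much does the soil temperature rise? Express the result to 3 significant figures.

Areal heat capacity C = 6.28×10^6 J/(m²·K) (given).
Net heat input Q = F Δt = 124 × (38.3 hours × 3600 s/hour) = 1.71×10^7 J/m².
ΔT = Q / C = 1.71×10^7 / 6.28×10^6 = 2.72 K.

2.72 K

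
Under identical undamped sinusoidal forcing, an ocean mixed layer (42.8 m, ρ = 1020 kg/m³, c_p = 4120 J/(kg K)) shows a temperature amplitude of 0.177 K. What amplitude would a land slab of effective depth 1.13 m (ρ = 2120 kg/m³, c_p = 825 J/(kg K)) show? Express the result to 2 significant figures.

16 K

C_ocean = 1.80×10^8 J/(m²·K); C_land = 1.98×10^6 J/(m²·K).
A ∝ 1/C ⇒ A_land = A_ocean × C_ocean/C_land = 0.177 × 91.0 = 16.1 K.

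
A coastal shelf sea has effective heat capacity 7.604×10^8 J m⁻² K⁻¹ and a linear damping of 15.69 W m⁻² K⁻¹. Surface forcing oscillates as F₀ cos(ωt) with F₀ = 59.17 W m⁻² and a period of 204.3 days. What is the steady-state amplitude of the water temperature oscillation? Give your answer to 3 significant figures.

Areal heat capacity C = 7.604×10^8 J m⁻² K⁻¹ (given).
Angular frequency ω = 2π / T = 2π / 1.77×10^7 s = 3.56×10^-7 s⁻¹.
√((Cω)² + λ²) = √((271)² + 15.69²) = 271 W/(m²·K).
Amplitude A = F₀ / √((Cω)²+λ²) = 59.17 / 271 = 0.218 K.

0.218 K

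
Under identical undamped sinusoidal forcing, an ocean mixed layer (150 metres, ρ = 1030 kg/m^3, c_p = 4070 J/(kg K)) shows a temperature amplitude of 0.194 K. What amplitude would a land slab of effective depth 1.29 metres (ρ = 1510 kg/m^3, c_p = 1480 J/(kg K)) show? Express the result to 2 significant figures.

42 K

C_ocean = 6.29×10^8 J/(m²·K); C_land = 2.88×10^6 J/(m²·K).
A ∝ 1/C ⇒ A_land = A_ocean × C_ocean/C_land = 0.194 × 218 = 42.3 K.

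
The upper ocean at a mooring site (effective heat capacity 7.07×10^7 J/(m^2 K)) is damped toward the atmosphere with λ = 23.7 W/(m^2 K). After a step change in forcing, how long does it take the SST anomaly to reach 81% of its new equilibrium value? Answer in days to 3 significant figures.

57.3 days

Areal heat capacity C = 7.07×10^7 J/(m^2 K) (given).
τ = C / λ = 7.07×10^7 / 23.7 = 2.98×10^6 s.
Fraction reached: 1 − e^(−t/τ) = 0.81 ⇒ t = −τ ln(1 − 0.81) = τ × 1.66.
t = 4.95×10^6 s = 57.3 days.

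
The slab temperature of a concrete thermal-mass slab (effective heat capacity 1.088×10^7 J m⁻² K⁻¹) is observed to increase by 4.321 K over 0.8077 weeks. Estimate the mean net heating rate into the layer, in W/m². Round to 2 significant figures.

96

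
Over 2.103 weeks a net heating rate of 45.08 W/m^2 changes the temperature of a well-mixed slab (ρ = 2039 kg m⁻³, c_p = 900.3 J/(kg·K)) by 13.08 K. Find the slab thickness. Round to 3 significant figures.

2.39 m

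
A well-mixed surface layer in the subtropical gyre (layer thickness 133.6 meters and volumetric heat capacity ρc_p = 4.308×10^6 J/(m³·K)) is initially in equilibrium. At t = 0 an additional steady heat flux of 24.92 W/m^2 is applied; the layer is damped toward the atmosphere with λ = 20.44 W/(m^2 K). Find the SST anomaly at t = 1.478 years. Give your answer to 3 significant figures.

Areal heat capacity C = ρc_p × D = 4.308×10^6 × 133.6 = 5.76×10^8 J/(m²·K).
τ = C / λ = 5.76×10^8 / 20.44 = 2.82×10^7 s.
Equilibrium anomaly ΔT_eq = F / λ = 24.92 / 20.44 = 1.22 K.
t = 1.478 years = 4.66×10^7 s, so t/τ = 1.66.
ΔT(t) = ΔT_eq (1 − e^(−t/τ)) = 1.22 × (1 − e^−1.66) = 0.987 K.

0.987 K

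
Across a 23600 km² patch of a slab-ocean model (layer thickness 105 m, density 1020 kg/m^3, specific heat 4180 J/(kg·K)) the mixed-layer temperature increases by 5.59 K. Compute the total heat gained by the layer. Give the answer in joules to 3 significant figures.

5.91×10^19 J

Areal heat capacity C = ρ c_p D = 1020 × 4180 × 105 = 4.48×10^8 J m⁻² K⁻¹.
Heat per unit area: q = C ΔT = 4.48×10^8 × 5.59 = 2.50×10^9 J/m².
Total heat: Q = q × A = 2.50×10^9 × (23600 × 10⁶ m²) = 5.91×10^19 J.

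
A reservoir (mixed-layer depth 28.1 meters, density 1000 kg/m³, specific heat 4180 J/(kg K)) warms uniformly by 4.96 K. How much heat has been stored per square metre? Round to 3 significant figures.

5.83×10^8

Areal heat capacity C = ρ c_p D = 1000 × 4180 × 28.1 = 1.17×10^8 J/(m^2 K).
ΔQ = C ΔT = 1.17×10^8 × 4.96 = 5.83×10^8 J/m².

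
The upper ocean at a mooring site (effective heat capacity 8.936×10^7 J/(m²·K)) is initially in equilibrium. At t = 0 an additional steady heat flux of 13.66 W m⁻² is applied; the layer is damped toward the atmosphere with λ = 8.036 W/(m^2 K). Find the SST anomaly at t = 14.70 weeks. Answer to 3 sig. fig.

0.936 K

Areal heat capacity C = 8.936×10^7 J/(m²·K) (given).
τ = C / λ = 8.94×10^7 / 8.036 = 1.11×10^7 s.
Equilibrium anomaly ΔT_eq = F / λ = 13.66 / 8.036 = 1.70 K.
t = 14.70 weeks = 8.89×10^6 s, so t/τ = 0.800.
ΔT(t) = ΔT_eq (1 − e^(−t/τ)) = 1.70 × (1 − e^−0.800) = 0.936 K.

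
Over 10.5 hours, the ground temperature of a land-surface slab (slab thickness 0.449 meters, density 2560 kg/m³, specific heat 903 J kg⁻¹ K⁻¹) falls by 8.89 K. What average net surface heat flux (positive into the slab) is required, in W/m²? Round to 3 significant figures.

-244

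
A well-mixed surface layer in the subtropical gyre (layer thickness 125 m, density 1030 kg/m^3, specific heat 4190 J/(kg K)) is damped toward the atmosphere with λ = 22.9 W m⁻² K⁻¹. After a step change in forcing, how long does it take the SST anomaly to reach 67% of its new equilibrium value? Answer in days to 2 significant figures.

Areal heat capacity C = ρ c_p D = 1030 × 4190 × 125 = 5.39×10^8 J/(m²·K).
τ = C / λ = 5.39×10^8 / 22.9 = 2.36×10^7 s.
Fraction reached: 1 − e^(−t/τ) = 0.67 ⇒ t = −τ ln(1 − 0.67) = τ × 1.11.
t = 2.61×10^7 s = 302 days.

300 days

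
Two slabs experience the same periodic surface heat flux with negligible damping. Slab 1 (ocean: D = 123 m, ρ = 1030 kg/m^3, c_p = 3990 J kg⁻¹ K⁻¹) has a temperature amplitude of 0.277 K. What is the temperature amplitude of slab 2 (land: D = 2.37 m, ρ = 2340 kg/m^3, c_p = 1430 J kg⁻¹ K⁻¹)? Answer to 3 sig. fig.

17.7 K

C_ocean = 5.05×10^8 J/(m²·K); C_land = 7.93×10^6 J/(m²·K).
A ∝ 1/C ⇒ A_land = A_ocean × C_ocean/C_land = 0.277 × 63.7 = 17.7 K.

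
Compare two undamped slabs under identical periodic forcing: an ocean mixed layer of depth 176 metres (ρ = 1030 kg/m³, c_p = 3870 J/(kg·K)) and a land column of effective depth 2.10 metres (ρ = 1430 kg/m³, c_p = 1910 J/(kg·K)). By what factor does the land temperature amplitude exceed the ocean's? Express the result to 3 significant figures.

122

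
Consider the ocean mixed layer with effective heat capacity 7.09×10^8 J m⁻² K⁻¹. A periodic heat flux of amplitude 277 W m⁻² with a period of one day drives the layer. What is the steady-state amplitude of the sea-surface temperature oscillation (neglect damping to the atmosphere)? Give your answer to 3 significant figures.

Areal heat capacity C = 7.09×10^8 J m⁻² K⁻¹ (given).
Angular frequency ω = 2π / T = 2π / 86400 s = 7.27×10^-5 s⁻¹.
Cω = 7.09×10^8 × 7.27×10^-5 = 51600 W/(m²·K).
Amplitude A = F₀ / (Cω) = 277 / 51600 = 0.00537 K.

0.00537 K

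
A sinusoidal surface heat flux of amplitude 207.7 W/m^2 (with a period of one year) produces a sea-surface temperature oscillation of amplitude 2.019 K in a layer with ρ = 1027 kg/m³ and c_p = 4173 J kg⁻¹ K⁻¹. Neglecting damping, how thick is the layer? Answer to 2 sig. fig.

120 m

ω = 2π / 3.15×10^7 s = 1.99×10^-7 s⁻¹.
Required C = F₀ / (A ω) = 207.7 / (2.019 × 1.99×10^-7) = 5.16×10^8 J/(m²·K).
D = C / (ρ c_p) = 5.16×10^8 / (1027 × 4173) = 120 m.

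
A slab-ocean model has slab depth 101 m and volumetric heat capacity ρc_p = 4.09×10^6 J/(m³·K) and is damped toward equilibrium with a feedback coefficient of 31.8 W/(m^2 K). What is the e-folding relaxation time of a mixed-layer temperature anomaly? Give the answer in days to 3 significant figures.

Areal heat capacity C = ρc_p × D = 4.09×10^6 × 101 = 4.13×10^8 J/(m²·K).
Relaxation time τ = C / λ = 4.13×10^8 / 31.8 = 1.30×10^7 s.
In days: 1.30×10^7 s / (86400 s/day) = 150 days.

150 days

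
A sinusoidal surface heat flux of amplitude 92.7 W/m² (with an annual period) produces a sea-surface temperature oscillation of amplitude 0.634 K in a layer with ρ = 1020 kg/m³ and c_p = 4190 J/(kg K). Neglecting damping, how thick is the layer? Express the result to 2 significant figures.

170 m

ω = 2π / 3.15×10^7 s = 1.99×10^-7 s⁻¹.
Required C = F₀ / (A ω) = 92.7 / (0.634 × 1.99×10^-7) = 7.34×10^8 J/(m²·K).
D = C / (ρ c_p) = 7.34×10^8 / (1020 × 4190) = 172 m.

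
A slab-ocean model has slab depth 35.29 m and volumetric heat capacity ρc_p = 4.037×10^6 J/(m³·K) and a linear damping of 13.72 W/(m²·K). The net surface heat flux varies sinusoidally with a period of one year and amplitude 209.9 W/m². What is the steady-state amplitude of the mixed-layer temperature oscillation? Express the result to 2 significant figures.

6.7 K

Areal heat capacity C = ρc_p × D = 4.037×10^6 × 35.29 = 1.42×10^8 J m⁻² K⁻¹.
Angular frequency ω = 2π / T = 2π / 3.15×10^7 s = 1.99×10^-7 s⁻¹.
√((Cω)² + λ²) = √((28.4)² + 13.72²) = 31.5 W/(m²·K).
Amplitude A = F₀ / √((Cω)²+λ²) = 209.9 / 31.5 = 6.66 K.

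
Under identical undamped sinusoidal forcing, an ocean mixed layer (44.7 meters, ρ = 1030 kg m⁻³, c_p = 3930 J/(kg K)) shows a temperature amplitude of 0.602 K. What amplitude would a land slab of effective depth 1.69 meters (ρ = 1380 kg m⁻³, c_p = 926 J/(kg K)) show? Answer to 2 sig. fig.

C_ocean = 1.81×10^8 J/(m²·K); C_land = 2.16×10^6 J/(m²·K).
A ∝ 1/C ⇒ A_land = A_ocean × C_ocean/C_land = 0.602 × 83.8 = 50.4 K.

50 K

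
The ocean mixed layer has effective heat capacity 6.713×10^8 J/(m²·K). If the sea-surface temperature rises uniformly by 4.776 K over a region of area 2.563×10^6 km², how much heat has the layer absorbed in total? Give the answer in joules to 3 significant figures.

Areal heat capacity C = 6.713×10^8 J/(m²·K) (given).
Heat per unit area: q = C ΔT = 6.71×10^8 × 4.776 = 3.21×10^9 J/m².
Total heat: Q = q × A = 3.21×10^9 × (2.563×10^6 × 10⁶ m²) = 8.22×10^21 J.

8.22×10^21 J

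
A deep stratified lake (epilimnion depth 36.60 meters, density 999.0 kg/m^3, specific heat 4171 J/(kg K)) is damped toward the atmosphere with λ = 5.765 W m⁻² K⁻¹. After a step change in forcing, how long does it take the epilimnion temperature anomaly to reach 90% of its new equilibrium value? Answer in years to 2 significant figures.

Areal heat capacity C = ρ c_p D = 999.0 × 4171 × 36.60 = 1.53×10^8 J m⁻² K⁻¹.
τ = C / λ = 1.53×10^8 / 5.765 = 2.65×10^7 s.
Fraction reached: 1 − e^(−t/τ) = 0.90 ⇒ t = −τ ln(1 − 0.90) = τ × 2.30.
t = 6.09×10^7 s = 1.93 years.

1.9 years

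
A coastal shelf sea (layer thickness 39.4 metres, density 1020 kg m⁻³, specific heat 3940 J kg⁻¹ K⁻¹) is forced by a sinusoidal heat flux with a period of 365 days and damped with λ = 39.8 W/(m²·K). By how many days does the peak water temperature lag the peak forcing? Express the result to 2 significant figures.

39 days

Areal heat capacity C = ρ c_p D = 1020 × 3940 × 39.4 = 1.58×10^8 J m⁻² K⁻¹.
ω = 2π / 3.15×10^7 s = 1.99×10^-7 s⁻¹.
Phase lag φ = arctan(Cω/λ) = arctan(31.5/39.8) = 0.670 rad.
Time lag = φ / ω = 0.670 / 1.99×10^-7 = 3.36×10^6 s = 38.9 days.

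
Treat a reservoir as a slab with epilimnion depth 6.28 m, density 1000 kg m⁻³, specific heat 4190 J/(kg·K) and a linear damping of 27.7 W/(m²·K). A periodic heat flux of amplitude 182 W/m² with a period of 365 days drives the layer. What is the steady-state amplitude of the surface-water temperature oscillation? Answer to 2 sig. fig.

6.5 K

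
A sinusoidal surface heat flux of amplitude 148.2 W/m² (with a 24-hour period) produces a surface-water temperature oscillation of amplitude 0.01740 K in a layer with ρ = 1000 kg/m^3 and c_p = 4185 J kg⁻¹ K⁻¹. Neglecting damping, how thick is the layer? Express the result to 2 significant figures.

28 m

ω = 2π / 86400 s = 7.27×10^-5 s⁻¹.
Required C = F₀ / (A ω) = 148.2 / (0.01740 × 7.27×10^-5) = 1.17×10^8 J/(m²·K).
D = C / (ρ c_p) = 1.17×10^8 / (1000 × 4185) = 28.0 m.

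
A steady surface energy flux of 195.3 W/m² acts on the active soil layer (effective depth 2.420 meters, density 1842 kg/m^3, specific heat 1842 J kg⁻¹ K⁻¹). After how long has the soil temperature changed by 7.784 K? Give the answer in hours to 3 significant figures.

Areal heat capacity C = ρ c_p D = 1842 × 1842 × 2.420 = 8.21×10^6 J/(m^2 K).
Time required: Δt = C ΔT / F = 8.21×10^6 × 7.784 / 195.3 = 3.27×10^5 s.
In hours: 3.27×10^5 s / (3600 s/hour) = 90.9 hours.

90.9 hours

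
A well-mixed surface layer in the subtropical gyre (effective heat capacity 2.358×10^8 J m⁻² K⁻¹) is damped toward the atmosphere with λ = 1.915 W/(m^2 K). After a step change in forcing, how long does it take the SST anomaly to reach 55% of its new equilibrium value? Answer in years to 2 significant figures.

Areal heat capacity C = 2.358×10^8 J m⁻² K⁻¹ (given).
τ = C / λ = 2.36×10^8 / 1.915 = 1.23×10^8 s.
Fraction reached: 1 − e^(−t/τ) = 0.55 ⇒ t = −τ ln(1 − 0.55) = τ × 0.799.
t = 9.83×10^7 s = 3.12 years.

3.1 years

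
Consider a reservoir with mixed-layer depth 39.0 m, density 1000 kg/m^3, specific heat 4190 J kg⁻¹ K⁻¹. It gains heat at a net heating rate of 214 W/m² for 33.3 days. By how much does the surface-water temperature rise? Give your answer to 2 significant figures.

3.8 K

Areal heat capacity C = ρ c_p D = 1000 × 4190 × 39.0 = 1.63×10^8 J m⁻² K⁻¹.
Net heat input Q = F Δt = 214 × (33.3 days × 86400 s/day) = 6.16×10^8 J/m².
ΔT = Q / C = 6.16×10^8 / 1.63×10^8 = 3.77 K.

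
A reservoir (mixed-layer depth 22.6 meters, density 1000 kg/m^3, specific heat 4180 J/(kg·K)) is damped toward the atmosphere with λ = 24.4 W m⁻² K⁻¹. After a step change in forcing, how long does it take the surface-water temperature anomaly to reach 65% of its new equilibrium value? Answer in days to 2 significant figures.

47 days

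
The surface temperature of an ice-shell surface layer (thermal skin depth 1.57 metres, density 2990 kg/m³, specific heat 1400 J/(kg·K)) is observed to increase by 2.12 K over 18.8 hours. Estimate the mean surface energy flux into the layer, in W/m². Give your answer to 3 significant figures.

206

Areal heat capacity C = ρ c_p D = 2990 × 1400 × 1.57 = 6.57×10^6 J m⁻² K⁻¹.
Required heat per unit area: Q = C ΔT = 6.57×10^6 × 2.12 = 1.39×10^7 J/m².
Flux F = Q / Δt = 1.39×10^7 / 67700 s = 206 W/m².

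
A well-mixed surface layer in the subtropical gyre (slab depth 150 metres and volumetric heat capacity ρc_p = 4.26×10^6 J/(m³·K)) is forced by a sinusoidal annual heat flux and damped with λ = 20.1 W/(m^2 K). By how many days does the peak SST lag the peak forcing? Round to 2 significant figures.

82 days

Areal heat capacity C = ρc_p × D = 4.26×10^6 × 150 = 6.39×10^8 J m⁻² K⁻¹.
ω = 2π / 3.15×10^7 s = 1.99×10^-7 s⁻¹.
Phase lag φ = arctan(Cω/λ) = arctan(127/20.1) = 1.41 rad.
Time lag = φ / ω = 1.41 / 1.99×10^-7 = 7.10×10^6 s = 82.2 days.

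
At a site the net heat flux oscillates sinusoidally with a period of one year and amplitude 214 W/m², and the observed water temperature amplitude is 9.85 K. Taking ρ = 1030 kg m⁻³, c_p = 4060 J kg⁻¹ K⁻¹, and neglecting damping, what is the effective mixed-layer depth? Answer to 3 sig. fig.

ω = 2π / 3.15×10^7 s = 1.99×10^-7 s⁻¹.
Required C = F₀ / (A ω) = 214 / (9.85 × 1.99×10^-7) = 1.09×10^8 J/(m²·K).
D = C / (ρ c_p) = 1.09×10^8 / (1030 × 4060) = 26.1 m.

26.1 m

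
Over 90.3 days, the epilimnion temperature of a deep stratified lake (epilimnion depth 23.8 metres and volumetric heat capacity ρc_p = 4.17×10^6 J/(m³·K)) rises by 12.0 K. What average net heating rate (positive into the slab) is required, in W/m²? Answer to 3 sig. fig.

Areal heat capacity C = ρc_p × D = 4.17×10^6 × 23.8 = 9.92×10^7 J/(m^2 K).
Required heat per unit area: Q = C ΔT = 9.92×10^7 × 12.0 = 1.19×10^9 J/m².
Flux F = Q / Δt = 1.19×10^9 / 7.80×10^6 s = 153 W/m².

153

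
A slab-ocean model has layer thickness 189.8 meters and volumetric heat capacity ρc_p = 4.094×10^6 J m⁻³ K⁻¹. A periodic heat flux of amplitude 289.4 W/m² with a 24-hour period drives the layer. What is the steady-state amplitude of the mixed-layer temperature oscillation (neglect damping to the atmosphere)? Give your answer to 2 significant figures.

0.0051 K

Areal heat capacity C = ρc_p × D = 4.094×10^6 × 189.8 = 7.77×10^8 J m⁻² K⁻¹.
Angular frequency ω = 2π / T = 2π / 86400 s = 7.27×10^-5 s⁻¹.
Cω = 7.77×10^8 × 7.27×10^-5 = 56500 W/(m²·K).
Amplitude A = F₀ / (Cω) = 289.4 / 56500 = 0.00512 K.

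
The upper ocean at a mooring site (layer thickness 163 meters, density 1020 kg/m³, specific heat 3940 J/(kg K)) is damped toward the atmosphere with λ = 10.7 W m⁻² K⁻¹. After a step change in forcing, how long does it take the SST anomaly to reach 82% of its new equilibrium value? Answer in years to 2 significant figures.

3.3 years

Areal heat capacity C = ρ c_p D = 1020 × 3940 × 163 = 6.55×10^8 J/(m²·K).
τ = C / λ = 6.55×10^8 / 10.7 = 6.12×10^7 s.
Fraction reached: 1 − e^(−t/τ) = 0.82 ⇒ t = −τ ln(1 − 0.82) = τ × 1.71.
t = 1.05×10^8 s = 3.33 years.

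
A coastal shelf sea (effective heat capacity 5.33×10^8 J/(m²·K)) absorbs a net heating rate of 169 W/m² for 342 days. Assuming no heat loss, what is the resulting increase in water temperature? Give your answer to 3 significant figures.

Areal heat capacity C = 5.33×10^8 J/(m²·K) (given).
Net heat input Q = F Δt = 169 × (342 days × 86400 s/day) = 4.99×10^9 J/m².
ΔT = Q / C = 4.99×10^9 / 5.33×10^8 = 9.37 K.

9.37 K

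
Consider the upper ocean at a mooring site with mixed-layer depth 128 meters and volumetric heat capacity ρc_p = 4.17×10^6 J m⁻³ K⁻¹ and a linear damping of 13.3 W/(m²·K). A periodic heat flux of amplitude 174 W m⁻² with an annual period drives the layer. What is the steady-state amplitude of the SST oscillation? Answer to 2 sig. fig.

Areal heat capacity C = ρc_p × D = 4.17×10^6 × 128 = 5.34×10^8 J m⁻² K⁻¹.
Angular frequency ω = 2π / T = 2π / 3.15×10^7 s = 1.99×10^-7 s⁻¹.
√((Cω)² + λ²) = √((106)² + 13.3²) = 107 W/(m²·K).
Amplitude A = F₀ / √((Cω)²+λ²) = 174 / 107 = 1.62 K.

1.6 K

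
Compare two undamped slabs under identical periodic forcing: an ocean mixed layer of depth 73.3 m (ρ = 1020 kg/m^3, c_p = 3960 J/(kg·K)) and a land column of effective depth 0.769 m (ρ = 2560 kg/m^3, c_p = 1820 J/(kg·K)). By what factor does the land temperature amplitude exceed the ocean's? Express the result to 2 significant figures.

83

C_ocean = 1020 × 3960 × 73.3 = 2.96×10^8 J/(m²·K).
C_land = 2560 × 1820 × 0.769 = 3.58×10^6 J/(m²·K).
Undamped amplitude ∝ 1/C, so A_land/A_ocean = C_ocean/C_land = 82.6.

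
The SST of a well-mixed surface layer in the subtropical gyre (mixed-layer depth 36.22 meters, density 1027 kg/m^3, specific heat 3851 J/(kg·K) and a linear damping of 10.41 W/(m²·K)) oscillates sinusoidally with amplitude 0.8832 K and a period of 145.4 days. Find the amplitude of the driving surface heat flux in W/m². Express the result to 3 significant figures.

63.9

Areal heat capacity C = ρ c_p D = 1027 × 3851 × 36.22 = 1.43×10^8 J/(m²·K).
ω = 2π / 1.26×10^7 s = 5.00×10^-7 s⁻¹.
√((Cω)² + λ²) = √((71.6)² + 10.41²) = 72.4 W/(m²·K).
F₀ = A × √((Cω)²+λ²) = 0.8832 × 72.4 = 63.9 W/m².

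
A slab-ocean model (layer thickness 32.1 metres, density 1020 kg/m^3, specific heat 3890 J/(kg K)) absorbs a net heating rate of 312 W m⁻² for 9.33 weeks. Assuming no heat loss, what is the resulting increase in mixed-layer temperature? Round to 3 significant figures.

Areal heat capacity C = ρ c_p D = 1020 × 3890 × 32.1 = 1.27×10^8 J/(m^2 K).
Net heat input Q = F Δt = 312 × (9.33 weeks × 6.048×10^5 s/week) = 1.76×10^9 J/m².
ΔT = Q / C = 1.76×10^9 / 1.27×10^8 = 13.8 K.

13.8 K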